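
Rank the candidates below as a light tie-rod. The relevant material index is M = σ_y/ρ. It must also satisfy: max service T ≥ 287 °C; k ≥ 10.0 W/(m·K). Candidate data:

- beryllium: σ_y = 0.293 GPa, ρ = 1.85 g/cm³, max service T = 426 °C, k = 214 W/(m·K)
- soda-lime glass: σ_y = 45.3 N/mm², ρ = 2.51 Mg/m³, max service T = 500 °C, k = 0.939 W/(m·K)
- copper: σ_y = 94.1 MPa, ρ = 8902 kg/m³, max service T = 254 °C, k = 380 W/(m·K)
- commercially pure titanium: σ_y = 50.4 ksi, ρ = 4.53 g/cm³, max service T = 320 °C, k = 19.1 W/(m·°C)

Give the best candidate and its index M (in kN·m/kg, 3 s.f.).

beryllium, M = 158 kN·m/kg

Screen on constraints: max service T ≥ 287 °C; k ≥ 10.0 W/(m·K). Survivors: beryllium, commercially pure titanium.
Putting every candidate on a common basis:
  beryllium: σ_y = 293.0 MPa, ρ = 1850 kg/m³
  commercially pure titanium: σ_y = 347.5 MPa, ρ = 4530 kg/m³
  beryllium: M = 158 kN·m/kg
  commercially pure titanium: M = 76.7 kN·m/kg
Beryllium has the largest M.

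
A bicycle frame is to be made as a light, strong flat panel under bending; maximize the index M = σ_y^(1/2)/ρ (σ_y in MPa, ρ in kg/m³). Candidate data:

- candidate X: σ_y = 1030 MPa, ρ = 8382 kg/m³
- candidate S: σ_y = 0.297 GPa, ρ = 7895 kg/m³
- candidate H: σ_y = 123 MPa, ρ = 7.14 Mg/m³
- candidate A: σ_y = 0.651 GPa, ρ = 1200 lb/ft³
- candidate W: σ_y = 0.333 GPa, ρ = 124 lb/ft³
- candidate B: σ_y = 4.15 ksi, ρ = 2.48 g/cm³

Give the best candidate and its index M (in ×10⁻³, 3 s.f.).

candidate W, M = 9.19×10⁻³

In SI units:
  candidate X: σ_y = 1030 MPa, ρ = 8382 kg/m³
  candidate S: σ_y = 297.0 MPa, ρ = 7895 kg/m³
  candidate H: σ_y = 123.0 MPa, ρ = 7140 kg/m³
  candidate A: σ_y = 651.0 MPa, ρ = 19220 kg/m³
  candidate W: σ_y = 333.0 MPa, ρ = 1986 kg/m³
  candidate B: σ_y = 28.61 MPa, ρ = 2480 kg/m³
  candidate W: M = 9.19×10⁻³
  candidate X: M = 3.83×10⁻³
  candidate S: M = 2.18×10⁻³
  candidate B: M = 2.16×10⁻³
  candidate H: M = 1.55×10⁻³
  candidate A: M = 1.33×10⁻³
Highest index: candidate W.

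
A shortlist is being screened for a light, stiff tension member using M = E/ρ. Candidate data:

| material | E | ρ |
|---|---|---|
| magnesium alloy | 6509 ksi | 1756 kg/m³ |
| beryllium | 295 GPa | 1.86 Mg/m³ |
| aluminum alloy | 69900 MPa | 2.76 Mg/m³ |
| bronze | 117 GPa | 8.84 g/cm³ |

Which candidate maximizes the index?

beryllium

Putting every candidate on a common basis:
  magnesium alloy: E = 44.88 GPa, ρ = 1756 kg/m³
  beryllium: E = 295.0 GPa, ρ = 1860 kg/m³
  aluminum alloy: E = 69.90 GPa, ρ = 2760 kg/m³
  bronze: E = 117.0 GPa, ρ = 8840 kg/m³
  beryllium: M = 159 MN·m/kg
  magnesium alloy: M = 25.6 MN·m/kg
  aluminum alloy: M = 25.3 MN·m/kg
  bronze: M = 13.2 MN·m/kg
The maximum is for beryllium.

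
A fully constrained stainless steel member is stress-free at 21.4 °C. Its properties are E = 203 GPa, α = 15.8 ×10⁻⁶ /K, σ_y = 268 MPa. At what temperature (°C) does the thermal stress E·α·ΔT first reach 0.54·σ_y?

E·α·ΔT = 144.7 MPa ⇒ ΔT = 144.7 / (203.0×10³ × 15.8×10⁻⁶) = 45.12 K.
T = 21.4 + 45.12 = 66.52 °C.

66.5 °C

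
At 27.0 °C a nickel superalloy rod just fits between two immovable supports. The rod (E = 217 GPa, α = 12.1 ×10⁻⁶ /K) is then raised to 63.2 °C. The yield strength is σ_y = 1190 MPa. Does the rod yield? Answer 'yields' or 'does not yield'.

ΔT = 36.20 K. Constrained thermal stress σ = E·α·ΔT = 217.0×10³ MPa × 12.1×10⁻⁶ × 36.20 = 95.1 MPa (compressive).
Compare to σ_y = 1190 MPa: σ < σ_y, so it does not yield.

does not yield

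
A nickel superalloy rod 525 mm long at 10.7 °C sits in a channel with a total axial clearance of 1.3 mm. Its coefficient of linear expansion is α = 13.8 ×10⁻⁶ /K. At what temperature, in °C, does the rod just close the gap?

190 °C

α·L₀·ΔT = 1.3 mm ⇒ ΔT = 1.3 / (13.8×10⁻⁶ × 525.0) = 179.4 K.
T = 10.7 + 179.4 = 190.1 °C.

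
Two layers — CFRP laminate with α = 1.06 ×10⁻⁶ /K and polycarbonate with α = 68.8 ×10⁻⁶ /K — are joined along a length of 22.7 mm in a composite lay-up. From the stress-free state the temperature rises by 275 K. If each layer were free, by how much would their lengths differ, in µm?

Δα = |1.06 − 68.8|×10⁻⁶/K = 67.7×10⁻⁶/K.
ΔL_mismatch = Δα·L·ΔT = 67.7×10⁻⁶ × 22.7 mm × 275.0 K = 423 µm.

423 µm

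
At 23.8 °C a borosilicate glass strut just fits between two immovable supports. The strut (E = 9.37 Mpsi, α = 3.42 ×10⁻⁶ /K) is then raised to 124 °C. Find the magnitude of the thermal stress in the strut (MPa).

E = 9.37 Mpsi = 64.60 GPa.
ΔT = 100.2 K. Constrained thermal stress σ = E·α·ΔT = 64.60×10³ MPa × 3.42×10⁻⁶ × 100.2 = 22.1 MPa (compressive).

22.1 MPa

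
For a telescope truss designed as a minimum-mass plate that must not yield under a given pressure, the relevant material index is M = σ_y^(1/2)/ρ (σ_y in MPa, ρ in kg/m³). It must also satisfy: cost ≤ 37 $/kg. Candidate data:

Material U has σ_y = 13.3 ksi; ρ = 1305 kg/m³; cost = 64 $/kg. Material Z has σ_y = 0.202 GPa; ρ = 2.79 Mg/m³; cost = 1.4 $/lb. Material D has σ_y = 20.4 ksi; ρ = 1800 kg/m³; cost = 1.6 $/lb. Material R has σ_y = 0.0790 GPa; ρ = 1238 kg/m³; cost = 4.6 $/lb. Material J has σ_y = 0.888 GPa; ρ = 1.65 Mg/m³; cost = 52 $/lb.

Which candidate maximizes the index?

Screen on constraints: cost ≤ 37 $/kg. Survivors: material Z, material D, material R.
After converting to SI:
  material Z: σ_y = 202.0 MPa, ρ = 2790 kg/m³
  material D: σ_y = 140.7 MPa, ρ = 1800 kg/m³
  material R: σ_y = 79.00 MPa, ρ = 1238 kg/m³
  material R: M = 7.18×10⁻³
  material D: M = 6.59×10⁻³
  material Z: M = 5.09×10⁻³
Material R ranks first.

material R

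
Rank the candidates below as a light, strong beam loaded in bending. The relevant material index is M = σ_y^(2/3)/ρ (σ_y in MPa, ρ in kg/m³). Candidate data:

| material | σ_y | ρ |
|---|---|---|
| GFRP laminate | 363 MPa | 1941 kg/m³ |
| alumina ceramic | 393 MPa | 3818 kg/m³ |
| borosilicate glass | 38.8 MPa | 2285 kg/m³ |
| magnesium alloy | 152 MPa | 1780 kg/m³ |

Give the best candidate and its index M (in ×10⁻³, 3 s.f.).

GFRP laminate, M = 26.2×10⁻³

Evaluate M for each candidate:
  GFRP laminate: M = 26.2×10⁻³
  magnesium alloy: M = 16.0×10⁻³
  alumina ceramic: M = 14.1×10⁻³
  borosilicate glass: M = 5.02×10⁻³
GFRP laminate ranks first.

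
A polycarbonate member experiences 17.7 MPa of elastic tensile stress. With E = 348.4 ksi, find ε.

7.37×10⁻³

E = 348.4 ksi = 2.402 GPa = 2402 MPa.
ε = σ/E = 17.7 / 2402 = 7.37×10⁻³.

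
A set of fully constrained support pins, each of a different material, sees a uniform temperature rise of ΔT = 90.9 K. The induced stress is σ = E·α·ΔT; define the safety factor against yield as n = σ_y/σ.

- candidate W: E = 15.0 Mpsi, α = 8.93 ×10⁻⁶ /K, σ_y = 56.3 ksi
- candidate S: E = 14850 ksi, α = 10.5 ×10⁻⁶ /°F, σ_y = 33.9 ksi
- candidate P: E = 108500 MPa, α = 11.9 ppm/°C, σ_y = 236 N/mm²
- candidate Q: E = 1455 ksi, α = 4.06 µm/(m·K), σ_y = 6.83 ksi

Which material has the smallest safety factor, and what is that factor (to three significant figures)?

In consistent units (E in GPa, α in ×10⁻⁶/K, σ_y in MPa):
  candidate W: E = 103.4, α = 8.93, σ_y = 388.2 → σ = 84.0 MPa, n = 4.62
  candidate S: E = 102.4, α = 18.9, σ_y = 233.7 → σ = 176 MPa, n = 1.33
  candidate P: E = 108.5, α = 11.9, σ_y = 236.0 → σ = 117 MPa, n = 2.01
  candidate Q: E = 10.03, α = 4.06, σ_y = 47.09 → σ = 3.70 MPa, n = 12.7
Candidate S has the lowest safety factor, n = 1.33.

candidate S, n = 1.33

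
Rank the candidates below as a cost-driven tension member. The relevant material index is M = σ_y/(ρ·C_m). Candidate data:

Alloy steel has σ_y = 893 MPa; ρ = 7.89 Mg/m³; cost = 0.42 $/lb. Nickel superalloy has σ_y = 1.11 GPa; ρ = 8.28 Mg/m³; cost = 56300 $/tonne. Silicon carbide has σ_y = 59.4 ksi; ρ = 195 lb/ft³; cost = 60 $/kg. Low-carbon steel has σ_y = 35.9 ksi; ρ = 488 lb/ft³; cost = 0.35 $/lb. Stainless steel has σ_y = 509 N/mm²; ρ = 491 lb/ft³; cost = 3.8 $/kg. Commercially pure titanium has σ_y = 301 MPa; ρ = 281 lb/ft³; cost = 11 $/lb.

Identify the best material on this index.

alloy steel

Putting every candidate on a common basis:
  alloy steel: σ_y = 893.0 MPa, ρ = 7890 kg/m³, cost = 0.9259 $/kg
  nickel superalloy: σ_y = 1110 MPa, ρ = 8280 kg/m³, cost = 56.30 $/kg
  silicon carbide: σ_y = 409.5 MPa, ρ = 3124 kg/m³, cost = 60.00 $/kg
  low-carbon steel: σ_y = 247.5 MPa, ρ = 7817 kg/m³, cost = 0.7716 $/kg
  stainless steel: σ_y = 509.0 MPa, ρ = 7865 kg/m³, cost = 3.800 $/kg
  commercially pure titanium: σ_y = 301.0 MPa, ρ = 4501 kg/m³, cost = 24.25 $/kg
  alloy steel: M = 122 kN·m per $
  low-carbon steel: M = 41.0 kN·m per $
  stainless steel: M = 17.0 kN·m per $
  commercially pure titanium: M = 2.76 kN·m per $
  nickel superalloy: M = 2.38 kN·m per $
  silicon carbide: M = 2.19 kN·m per $
Highest index: alloy steel.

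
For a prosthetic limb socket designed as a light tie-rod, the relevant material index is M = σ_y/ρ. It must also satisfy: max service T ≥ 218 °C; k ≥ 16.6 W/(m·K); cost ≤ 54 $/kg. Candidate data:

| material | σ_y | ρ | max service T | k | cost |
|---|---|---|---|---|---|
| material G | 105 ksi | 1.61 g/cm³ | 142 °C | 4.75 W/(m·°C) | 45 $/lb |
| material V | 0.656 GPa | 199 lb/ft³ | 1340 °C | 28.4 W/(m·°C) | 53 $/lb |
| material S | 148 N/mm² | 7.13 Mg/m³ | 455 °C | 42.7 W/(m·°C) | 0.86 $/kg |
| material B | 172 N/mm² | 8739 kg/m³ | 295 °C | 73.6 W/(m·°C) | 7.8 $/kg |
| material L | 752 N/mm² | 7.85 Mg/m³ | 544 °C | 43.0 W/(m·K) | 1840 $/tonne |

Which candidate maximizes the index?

Screen on constraints: max service T ≥ 218 °C; k ≥ 16.6 W/(m·K); cost ≤ 54 $/kg. Survivors: material S, material B, material L.
Normalizing units and computing the index:
  material S: σ_y = 148.0 MPa, ρ = 7130 kg/m³
  material B: σ_y = 172.0 MPa, ρ = 8739 kg/m³
  material L: σ_y = 752.0 MPa, ρ = 7850 kg/m³
  material L: M = 95.8 kN·m/kg
  material S: M = 20.8 kN·m/kg
  material B: M = 19.7 kN·m/kg
Highest index: material L.

material L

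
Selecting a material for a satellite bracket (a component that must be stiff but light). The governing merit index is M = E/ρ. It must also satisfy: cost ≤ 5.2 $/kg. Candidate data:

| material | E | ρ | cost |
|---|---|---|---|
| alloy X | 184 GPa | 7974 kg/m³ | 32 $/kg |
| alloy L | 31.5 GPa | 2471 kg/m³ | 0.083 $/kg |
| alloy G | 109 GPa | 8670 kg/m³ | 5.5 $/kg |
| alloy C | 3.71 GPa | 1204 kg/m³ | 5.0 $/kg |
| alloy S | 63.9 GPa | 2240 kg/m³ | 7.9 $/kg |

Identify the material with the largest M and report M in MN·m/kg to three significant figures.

Screen on constraints: cost ≤ 5.2 $/kg. Survivors: alloy L, alloy C.
Computing M directly (units already consistent):
  alloy L: M = 12.7 MN·m/kg
  alloy C: M = 3.08 MN·m/kg
Alloy L ranks first.

alloy L, M = 12.7 MN·m/kg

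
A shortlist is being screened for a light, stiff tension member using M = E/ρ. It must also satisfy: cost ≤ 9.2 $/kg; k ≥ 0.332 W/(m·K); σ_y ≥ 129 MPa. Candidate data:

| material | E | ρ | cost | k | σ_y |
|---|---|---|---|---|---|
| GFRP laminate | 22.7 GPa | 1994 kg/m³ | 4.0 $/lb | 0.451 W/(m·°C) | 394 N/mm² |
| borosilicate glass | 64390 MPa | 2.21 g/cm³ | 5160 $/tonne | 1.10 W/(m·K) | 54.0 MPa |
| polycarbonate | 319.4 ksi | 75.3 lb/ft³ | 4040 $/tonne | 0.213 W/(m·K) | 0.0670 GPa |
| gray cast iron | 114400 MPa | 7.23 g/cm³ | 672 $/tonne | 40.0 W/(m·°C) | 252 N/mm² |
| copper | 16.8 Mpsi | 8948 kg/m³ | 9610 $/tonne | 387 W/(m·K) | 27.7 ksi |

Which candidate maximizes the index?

Screen on constraints: cost ≤ 9.2 $/kg; k ≥ 0.332 W/(m·K); σ_y ≥ 129 MPa. Survivors: GFRP laminate, gray cast iron.
Putting every candidate on a common basis:
  GFRP laminate: E = 22.70 GPa, ρ = 1994 kg/m³
  gray cast iron: E = 114.4 GPa, ρ = 7230 kg/m³
  gray cast iron: M = 15.8 MN·m/kg
  GFRP laminate: M = 11.4 MN·m/kg
Gray cast iron ranks first.

gray cast iron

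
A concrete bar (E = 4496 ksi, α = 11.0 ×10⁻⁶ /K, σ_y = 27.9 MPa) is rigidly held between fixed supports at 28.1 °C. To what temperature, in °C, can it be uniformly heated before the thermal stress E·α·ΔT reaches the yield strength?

E = 4496 ksi = 31.00 GPa.
E·α·ΔT = 27.90 MPa ⇒ ΔT = 27.90 / (31.00×10³ × 11.0×10⁻⁶) = 81.82 K.
T = 28.1 + 81.82 = 109.9 °C.

110 °C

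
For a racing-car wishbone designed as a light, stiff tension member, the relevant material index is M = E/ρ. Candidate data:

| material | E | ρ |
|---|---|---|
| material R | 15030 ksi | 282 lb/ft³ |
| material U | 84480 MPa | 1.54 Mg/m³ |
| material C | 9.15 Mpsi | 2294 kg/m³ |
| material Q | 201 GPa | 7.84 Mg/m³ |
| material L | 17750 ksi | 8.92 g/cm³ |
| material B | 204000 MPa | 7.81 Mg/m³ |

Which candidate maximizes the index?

material U

In SI units:
  material R: E = 103.6 GPa, ρ = 4517 kg/m³
  material U: E = 84.48 GPa, ρ = 1540 kg/m³
  material C: E = 63.09 GPa, ρ = 2294 kg/m³
  material Q: E = 201.0 GPa, ρ = 7840 kg/m³
  material L: E = 122.4 GPa, ρ = 8920 kg/m³
  material B: E = 204.0 GPa, ρ = 7810 kg/m³
  material U: M = 54.9 MN·m/kg
  material C: M = 27.5 MN·m/kg
  material B: M = 26.1 MN·m/kg
  material Q: M = 25.6 MN·m/kg
  material R: M = 22.9 MN·m/kg
  material L: M = 13.7 MN·m/kg
Highest index: material U.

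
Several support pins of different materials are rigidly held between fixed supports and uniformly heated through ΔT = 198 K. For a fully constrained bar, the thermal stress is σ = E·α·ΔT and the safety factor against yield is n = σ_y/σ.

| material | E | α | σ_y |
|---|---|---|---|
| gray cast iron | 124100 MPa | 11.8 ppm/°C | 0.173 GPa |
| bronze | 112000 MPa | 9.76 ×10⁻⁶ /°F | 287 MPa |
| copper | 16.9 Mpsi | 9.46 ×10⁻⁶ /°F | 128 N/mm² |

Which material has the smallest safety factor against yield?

copper

Converting E to GPa, α to ×10⁻⁶/K, σ_y to MPa, then σ and n for each:
  gray cast iron: E = 124.1, α = 11.8, σ_y = 173.0 → σ = 290 MPa, n = 0.597
  bronze: E = 112.0, α = 17.6, σ_y = 287.0 → σ = 390 MPa, n = 0.737
  copper: E = 116.5, α = 17.0, σ_y = 128.0 → σ = 393 MPa, n = 0.326
The minimum is copper at n = 0.326.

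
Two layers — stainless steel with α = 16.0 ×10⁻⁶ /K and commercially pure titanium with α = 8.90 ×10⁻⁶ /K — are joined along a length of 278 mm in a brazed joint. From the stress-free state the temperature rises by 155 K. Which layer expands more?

α(stainless steel) = 16.0×10⁻⁶/K vs α(commercially pure titanium) = 8.90×10⁻⁶/K.
Higher α expands more for the same ΔT: stainless steel.

stainless steel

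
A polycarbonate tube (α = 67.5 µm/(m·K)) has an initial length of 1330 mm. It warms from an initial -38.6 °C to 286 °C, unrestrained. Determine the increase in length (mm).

29.1 mm

ΔT = 286 − (-38.6) = 324.6 K.
ΔL = α·L₀·ΔT = 67.5×10⁻⁶ × 1330 mm × 324.6 K = 29.1 mm.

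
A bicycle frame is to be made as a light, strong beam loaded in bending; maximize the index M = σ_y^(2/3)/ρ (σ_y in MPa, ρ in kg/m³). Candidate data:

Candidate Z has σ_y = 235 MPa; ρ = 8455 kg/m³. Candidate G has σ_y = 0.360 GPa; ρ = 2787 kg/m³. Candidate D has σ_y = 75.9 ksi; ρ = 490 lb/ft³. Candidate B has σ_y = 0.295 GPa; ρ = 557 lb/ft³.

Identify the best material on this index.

candidate G

Convert each candidate to consistent units, then evaluate M:
  candidate Z: σ_y = 235.0 MPa, ρ = 8455 kg/m³
  candidate G: σ_y = 360.0 MPa, ρ = 2787 kg/m³
  candidate D: σ_y = 523.3 MPa, ρ = 7849 kg/m³
  candidate B: σ_y = 295.0 MPa, ρ = 8922 kg/m³
  candidate G: M = 18.2×10⁻³
  candidate D: M = 8.27×10⁻³
  candidate B: M = 4.97×10⁻³
  candidate Z: M = 4.50×10⁻³
The maximum is for candidate G.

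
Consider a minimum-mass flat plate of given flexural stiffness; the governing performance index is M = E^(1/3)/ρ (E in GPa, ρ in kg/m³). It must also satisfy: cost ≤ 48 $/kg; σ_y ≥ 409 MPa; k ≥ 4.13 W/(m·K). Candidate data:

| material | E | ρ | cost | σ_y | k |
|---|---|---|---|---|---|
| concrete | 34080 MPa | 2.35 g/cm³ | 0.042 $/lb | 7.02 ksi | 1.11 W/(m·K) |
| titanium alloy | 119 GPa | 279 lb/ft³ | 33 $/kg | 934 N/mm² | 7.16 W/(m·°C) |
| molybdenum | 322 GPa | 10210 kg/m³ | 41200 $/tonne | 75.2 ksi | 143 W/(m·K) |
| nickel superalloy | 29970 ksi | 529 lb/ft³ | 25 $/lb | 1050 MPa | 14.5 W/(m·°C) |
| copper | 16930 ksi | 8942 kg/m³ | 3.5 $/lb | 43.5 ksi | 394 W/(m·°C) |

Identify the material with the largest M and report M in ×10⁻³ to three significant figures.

titanium alloy, M = 1.10×10⁻³

Screen on constraints: cost ≤ 48 $/kg; σ_y ≥ 409 MPa; k ≥ 4.13 W/(m·K). Survivors: titanium alloy, molybdenum.
Putting every candidate on a common basis:
  titanium alloy: E = 119.0 GPa, ρ = 4469 kg/m³
  molybdenum: E = 322.0 GPa, ρ = 10210 kg/m³
  titanium alloy: M = 1.10×10⁻³
  molybdenum: M = 0.671×10⁻³
Titanium alloy has the largest M.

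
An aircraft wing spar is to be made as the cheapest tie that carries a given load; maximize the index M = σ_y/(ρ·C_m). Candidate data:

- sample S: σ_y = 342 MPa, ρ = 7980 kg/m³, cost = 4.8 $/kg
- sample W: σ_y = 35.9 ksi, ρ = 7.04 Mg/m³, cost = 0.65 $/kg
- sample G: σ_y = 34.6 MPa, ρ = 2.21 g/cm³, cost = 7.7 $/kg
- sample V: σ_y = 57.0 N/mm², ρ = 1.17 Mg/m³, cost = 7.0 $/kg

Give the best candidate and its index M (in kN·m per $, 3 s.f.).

In SI units:
  sample S: σ_y = 342.0 MPa, ρ = 7980 kg/m³, cost = 4.800 $/kg
  sample W: σ_y = 247.5 MPa, ρ = 7040 kg/m³, cost = 0.6500 $/kg
  sample G: σ_y = 34.60 MPa, ρ = 2210 kg/m³, cost = 7.700 $/kg
  sample V: σ_y = 57.00 MPa, ρ = 1170 kg/m³, cost = 7.000 $/kg
  sample W: M = 54.1 kN·m per $
  sample S: M = 8.93 kN·m per $
  sample V: M = 6.96 kN·m per $
  sample G: M = 2.03 kN·m per $
The maximum is for sample W.

sample W, M = 54.1 kN·m per $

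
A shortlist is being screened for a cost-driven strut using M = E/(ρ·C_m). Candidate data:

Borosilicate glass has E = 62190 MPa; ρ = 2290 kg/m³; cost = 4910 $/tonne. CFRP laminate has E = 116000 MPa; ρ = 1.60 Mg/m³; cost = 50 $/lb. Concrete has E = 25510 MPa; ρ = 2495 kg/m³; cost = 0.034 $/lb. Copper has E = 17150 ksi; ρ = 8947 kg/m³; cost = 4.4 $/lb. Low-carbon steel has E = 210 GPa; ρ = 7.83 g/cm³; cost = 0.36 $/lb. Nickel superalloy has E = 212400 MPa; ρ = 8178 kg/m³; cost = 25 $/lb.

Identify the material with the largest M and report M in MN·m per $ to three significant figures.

concrete, M = 136 MN·m per $

After converting to SI:
  borosilicate glass: E = 62.19 GPa, ρ = 2290 kg/m³, cost = 4.910 $/kg
  CFRP laminate: E = 116.0 GPa, ρ = 1600 kg/m³, cost = 110.2 $/kg
  concrete: E = 25.51 GPa, ρ = 2495 kg/m³, cost = 0.07496 $/kg
  copper: E = 118.2 GPa, ρ = 8947 kg/m³, cost = 9.700 $/kg
  low-carbon steel: E = 210.0 GPa, ρ = 7830 kg/m³, cost = 0.7937 $/kg
  nickel superalloy: E = 212.4 GPa, ρ = 8178 kg/m³, cost = 55.11 $/kg
  concrete: M = 136 MN·m per $
  low-carbon steel: M = 33.8 MN·m per $
  borosilicate glass: M = 5.53 MN·m per $
  copper: M = 1.36 MN·m per $
  CFRP laminate: M = 0.658 MN·m per $
  nickel superalloy: M = 0.471 MN·m per $
Highest index: concrete.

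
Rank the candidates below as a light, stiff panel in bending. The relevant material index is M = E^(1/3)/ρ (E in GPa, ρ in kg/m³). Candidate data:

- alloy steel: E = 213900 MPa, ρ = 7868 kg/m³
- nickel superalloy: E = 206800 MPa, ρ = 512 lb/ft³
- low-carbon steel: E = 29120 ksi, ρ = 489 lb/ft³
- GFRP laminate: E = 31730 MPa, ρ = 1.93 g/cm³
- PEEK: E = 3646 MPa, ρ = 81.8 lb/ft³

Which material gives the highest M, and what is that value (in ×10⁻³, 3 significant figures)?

GFRP laminate, M = 1.64×10⁻³

After converting to SI:
  alloy steel: E = 213.9 GPa, ρ = 7868 kg/m³
  nickel superalloy: E = 206.8 GPa, ρ = 8201 kg/m³
  low-carbon steel: E = 200.8 GPa, ρ = 7833 kg/m³
  GFRP laminate: E = 31.73 GPa, ρ = 1930 kg/m³
  PEEK: E = 3.646 GPa, ρ = 1310 kg/m³
  GFRP laminate: M = 1.64×10⁻³
  PEEK: M = 1.17×10⁻³
  alloy steel: M = 0.760×10⁻³
  low-carbon steel: M = 0.748×10⁻³
  nickel superalloy: M = 0.721×10⁻³
The maximum is for GFRP laminate.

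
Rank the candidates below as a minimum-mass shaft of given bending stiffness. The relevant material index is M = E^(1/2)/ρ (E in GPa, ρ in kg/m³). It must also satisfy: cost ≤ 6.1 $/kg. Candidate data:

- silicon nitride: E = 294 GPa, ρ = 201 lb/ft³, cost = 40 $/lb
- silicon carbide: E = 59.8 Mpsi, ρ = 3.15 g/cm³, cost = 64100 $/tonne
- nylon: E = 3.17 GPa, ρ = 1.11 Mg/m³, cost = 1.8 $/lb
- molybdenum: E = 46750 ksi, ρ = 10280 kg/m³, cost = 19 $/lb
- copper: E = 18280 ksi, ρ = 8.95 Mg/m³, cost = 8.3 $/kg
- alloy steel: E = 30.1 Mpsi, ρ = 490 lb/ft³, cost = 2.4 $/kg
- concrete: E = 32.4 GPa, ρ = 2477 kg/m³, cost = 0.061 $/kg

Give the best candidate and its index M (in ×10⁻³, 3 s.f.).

Screen on constraints: cost ≤ 6.1 $/kg. Survivors: nylon, alloy steel, concrete.
Normalizing units and computing the index:
  nylon: E = 3.170 GPa, ρ = 1110 kg/m³
  alloy steel: E = 207.5 GPa, ρ = 7849 kg/m³
  concrete: E = 32.40 GPa, ρ = 2477 kg/m³
  concrete: M = 2.30×10⁻³
  alloy steel: M = 1.84×10⁻³
  nylon: M = 1.60×10⁻³
Concrete has the largest M.

concrete, M = 2.30×10⁻³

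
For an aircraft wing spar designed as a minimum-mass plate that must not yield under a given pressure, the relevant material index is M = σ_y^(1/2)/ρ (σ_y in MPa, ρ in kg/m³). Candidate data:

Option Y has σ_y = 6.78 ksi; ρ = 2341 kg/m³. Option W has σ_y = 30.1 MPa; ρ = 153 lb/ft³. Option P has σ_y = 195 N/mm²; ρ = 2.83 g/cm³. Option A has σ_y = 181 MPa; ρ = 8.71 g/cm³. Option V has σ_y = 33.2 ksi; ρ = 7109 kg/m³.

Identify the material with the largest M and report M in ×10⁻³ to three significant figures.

option P, M = 4.93×10⁻³

Normalizing units and computing the index:
  option Y: σ_y = 46.75 MPa, ρ = 2341 kg/m³
  option W: σ_y = 30.10 MPa, ρ = 2451 kg/m³
  option P: σ_y = 195.0 MPa, ρ = 2830 kg/m³
  option A: σ_y = 181.0 MPa, ρ = 8710 kg/m³
  option V: σ_y = 228.9 MPa, ρ = 7109 kg/m³
  option P: M = 4.93×10⁻³
  option Y: M = 2.92×10⁻³
  option W: M = 2.24×10⁻³
  option V: M = 2.13×10⁻³
  option A: M = 1.54×10⁻³
Option P has the largest M.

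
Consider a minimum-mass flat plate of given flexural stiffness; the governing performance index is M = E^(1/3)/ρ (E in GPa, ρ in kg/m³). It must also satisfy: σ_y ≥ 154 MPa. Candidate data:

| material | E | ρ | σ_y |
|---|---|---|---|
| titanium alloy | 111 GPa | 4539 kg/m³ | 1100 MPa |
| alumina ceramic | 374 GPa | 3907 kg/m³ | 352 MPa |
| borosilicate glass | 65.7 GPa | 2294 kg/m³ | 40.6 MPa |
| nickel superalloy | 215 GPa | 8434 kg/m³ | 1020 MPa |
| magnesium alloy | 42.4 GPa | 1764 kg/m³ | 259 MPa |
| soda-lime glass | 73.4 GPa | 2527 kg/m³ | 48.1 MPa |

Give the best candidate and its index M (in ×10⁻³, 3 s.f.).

Screen on constraints: σ_y ≥ 154 MPa. Survivors: titanium alloy, alumina ceramic, nickel superalloy, magnesium alloy.
Per-candidate index values:
  magnesium alloy: M = 1.98×10⁻³
  alumina ceramic: M = 1.84×10⁻³
  titanium alloy: M = 1.06×10⁻³
  nickel superalloy: M = 0.710×10⁻³
Magnesium alloy ranks first.

magnesium alloy, M = 1.98×10⁻³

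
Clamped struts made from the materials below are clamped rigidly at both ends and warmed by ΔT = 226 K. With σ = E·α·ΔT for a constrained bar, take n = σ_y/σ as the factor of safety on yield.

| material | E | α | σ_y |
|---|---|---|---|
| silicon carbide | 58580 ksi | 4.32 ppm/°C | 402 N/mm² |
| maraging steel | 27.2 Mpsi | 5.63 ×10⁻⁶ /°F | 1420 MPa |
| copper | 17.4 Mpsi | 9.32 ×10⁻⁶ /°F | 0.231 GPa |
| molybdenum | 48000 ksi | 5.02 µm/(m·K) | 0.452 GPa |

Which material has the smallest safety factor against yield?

copper

With everything in SI (GPa, ×10⁻⁶/K, MPa):
  silicon carbide: E = 403.9, α = 4.32, σ_y = 402.0 → σ = 394 MPa, n = 1.02
  maraging steel: E = 187.5, α = 10.1, σ_y = 1420 → σ = 430 MPa, n = 3.31
  copper: E = 120.0, α = 16.8, σ_y = 231.0 → σ = 455 MPa, n = 0.508
  molybdenum: E = 330.9, α = 5.02, σ_y = 452.0 → σ = 375 MPa, n = 1.20
Copper has the lowest safety factor, n = 0.508.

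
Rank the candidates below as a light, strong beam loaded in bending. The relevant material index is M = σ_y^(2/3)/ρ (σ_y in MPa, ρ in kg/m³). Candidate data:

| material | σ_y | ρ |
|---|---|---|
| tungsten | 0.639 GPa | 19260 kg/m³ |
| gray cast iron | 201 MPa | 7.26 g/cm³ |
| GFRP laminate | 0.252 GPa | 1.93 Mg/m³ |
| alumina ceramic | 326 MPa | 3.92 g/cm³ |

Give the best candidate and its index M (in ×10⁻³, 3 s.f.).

In SI units:
  tungsten: σ_y = 639.0 MPa, ρ = 19260 kg/m³
  gray cast iron: σ_y = 201.0 MPa, ρ = 7260 kg/m³
  GFRP laminate: σ_y = 252.0 MPa, ρ = 1930 kg/m³
  alumina ceramic: σ_y = 326.0 MPa, ρ = 3920 kg/m³
  GFRP laminate: M = 20.7×10⁻³
  alumina ceramic: M = 12.1×10⁻³
  gray cast iron: M = 4.73×10⁻³
  tungsten: M = 3.85×10⁻³
Highest index: GFRP laminate.

GFRP laminate, M = 20.7×10⁻³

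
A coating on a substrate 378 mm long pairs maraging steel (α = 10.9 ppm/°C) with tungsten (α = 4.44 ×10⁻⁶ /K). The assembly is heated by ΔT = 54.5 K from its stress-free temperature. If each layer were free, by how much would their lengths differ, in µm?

Δα = |10.9 − 4.44|×10⁻⁶/K = 6.46×10⁻⁶/K.
ΔL_mismatch = Δα·L·ΔT = 6.46×10⁻⁶ × 378.0 mm × 54.5 K = 133 µm.

133 µm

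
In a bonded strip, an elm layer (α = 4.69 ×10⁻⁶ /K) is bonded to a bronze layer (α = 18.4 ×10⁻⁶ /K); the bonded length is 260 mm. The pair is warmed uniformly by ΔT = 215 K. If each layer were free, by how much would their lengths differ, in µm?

766 µm

Δα = |4.69 − 18.4|×10⁻⁶/K = 13.7×10⁻⁶/K.
ΔL_mismatch = Δα·L·ΔT = 13.7×10⁻⁶ × 260.0 mm × 215.0 K = 766 µm.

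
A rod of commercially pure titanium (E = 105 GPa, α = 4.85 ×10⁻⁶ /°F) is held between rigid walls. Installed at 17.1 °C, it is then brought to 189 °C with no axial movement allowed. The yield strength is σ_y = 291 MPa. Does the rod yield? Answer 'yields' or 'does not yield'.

does not yield

α = 4.85×10⁻⁶/°F × 9/5 = 8.73×10⁻⁶/K.
ΔT = 171.9 K. Constrained thermal stress σ = E·α·ΔT = 105.0×10³ MPa × 8.73×10⁻⁶ × 171.9 = 158 MPa (compressive).
Compare to σ_y = 291 MPa: σ < σ_y, so it does not yield.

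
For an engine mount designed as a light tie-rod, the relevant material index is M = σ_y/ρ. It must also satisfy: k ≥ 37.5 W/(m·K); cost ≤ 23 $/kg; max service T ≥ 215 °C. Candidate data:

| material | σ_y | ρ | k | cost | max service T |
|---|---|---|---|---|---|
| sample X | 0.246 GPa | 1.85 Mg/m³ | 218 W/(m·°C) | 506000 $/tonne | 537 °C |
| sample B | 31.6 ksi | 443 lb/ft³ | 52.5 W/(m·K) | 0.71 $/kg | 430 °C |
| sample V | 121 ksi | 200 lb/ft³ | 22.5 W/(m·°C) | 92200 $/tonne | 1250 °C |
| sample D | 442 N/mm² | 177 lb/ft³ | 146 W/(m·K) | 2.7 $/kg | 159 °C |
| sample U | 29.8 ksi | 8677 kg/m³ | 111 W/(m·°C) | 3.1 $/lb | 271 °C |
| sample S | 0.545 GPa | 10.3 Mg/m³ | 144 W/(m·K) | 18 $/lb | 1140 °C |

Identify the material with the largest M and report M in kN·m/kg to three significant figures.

Screen on constraints: k ≥ 37.5 W/(m·K); cost ≤ 23 $/kg; max service T ≥ 215 °C. Survivors: sample B, sample U.
After converting to SI:
  sample B: σ_y = 217.9 MPa, ρ = 7096 kg/m³
  sample U: σ_y = 205.5 MPa, ρ = 8677 kg/m³
  sample B: M = 30.7 kN·m/kg
  sample U: M = 23.7 kN·m/kg
Sample B ranks first.

sample B, M = 30.7 kN·m/kg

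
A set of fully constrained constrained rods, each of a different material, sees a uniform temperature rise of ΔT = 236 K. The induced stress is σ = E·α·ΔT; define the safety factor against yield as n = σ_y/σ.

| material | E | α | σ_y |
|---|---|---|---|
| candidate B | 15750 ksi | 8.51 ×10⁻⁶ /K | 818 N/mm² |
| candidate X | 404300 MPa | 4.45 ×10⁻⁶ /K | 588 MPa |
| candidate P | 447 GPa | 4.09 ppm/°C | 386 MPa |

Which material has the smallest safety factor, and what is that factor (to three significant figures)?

Converting E to GPa, α to ×10⁻⁶/K, σ_y to MPa, then σ and n for each:
  candidate B: E = 108.6, α = 8.51, σ_y = 818.0 → σ = 218 MPa, n = 3.75
  candidate X: E = 404.3, α = 4.45, σ_y = 588.0 → σ = 425 MPa, n = 1.38
  candidate P: E = 447.0, α = 4.09, σ_y = 386.0 → σ = 431 MPa, n = 0.895
Smallest n: candidate P with n = 0.895.

candidate P, n = 0.895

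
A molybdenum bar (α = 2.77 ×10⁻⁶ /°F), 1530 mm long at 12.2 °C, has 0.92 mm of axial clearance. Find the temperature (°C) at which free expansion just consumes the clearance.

α = 2.77×10⁻⁶/°F × 9/5 = 4.99×10⁻⁶/K.
α·L₀·ΔT = 0.92 mm ⇒ ΔT = 0.92 / (4.99×10⁻⁶ × 1530.0) = 120.6 K.
T = 12.2 + 120.6 = 132.8 °C.

133 °C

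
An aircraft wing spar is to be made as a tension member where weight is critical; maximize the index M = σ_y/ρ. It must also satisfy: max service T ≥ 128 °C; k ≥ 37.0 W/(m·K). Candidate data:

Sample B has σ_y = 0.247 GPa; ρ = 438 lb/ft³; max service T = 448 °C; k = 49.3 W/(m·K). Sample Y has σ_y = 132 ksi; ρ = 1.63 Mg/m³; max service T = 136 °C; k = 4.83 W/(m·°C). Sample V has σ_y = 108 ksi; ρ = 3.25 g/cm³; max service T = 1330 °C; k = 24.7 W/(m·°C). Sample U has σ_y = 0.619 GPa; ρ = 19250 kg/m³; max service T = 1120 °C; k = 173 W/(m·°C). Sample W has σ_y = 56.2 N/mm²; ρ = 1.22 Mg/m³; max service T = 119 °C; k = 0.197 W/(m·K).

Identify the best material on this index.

Screen on constraints: max service T ≥ 128 °C; k ≥ 37.0 W/(m·K). Survivors: sample B, sample U.
Putting every candidate on a common basis:
  sample B: σ_y = 247.0 MPa, ρ = 7016 kg/m³
  sample U: σ_y = 619.0 MPa, ρ = 19250 kg/m³
  sample B: M = 35.2 kN·m/kg
  sample U: M = 32.2 kN·m/kg
Sample B has the largest M.

sample B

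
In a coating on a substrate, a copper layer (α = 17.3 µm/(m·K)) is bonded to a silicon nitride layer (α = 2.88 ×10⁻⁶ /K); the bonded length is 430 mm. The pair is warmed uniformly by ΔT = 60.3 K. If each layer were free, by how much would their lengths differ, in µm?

374 µm

Δα = |17.3 − 2.88|×10⁻⁶/K = 14.4×10⁻⁶/K.
ΔL_mismatch = Δα·L·ΔT = 14.4×10⁻⁶ × 430.0 mm × 60.3 K = 374 µm.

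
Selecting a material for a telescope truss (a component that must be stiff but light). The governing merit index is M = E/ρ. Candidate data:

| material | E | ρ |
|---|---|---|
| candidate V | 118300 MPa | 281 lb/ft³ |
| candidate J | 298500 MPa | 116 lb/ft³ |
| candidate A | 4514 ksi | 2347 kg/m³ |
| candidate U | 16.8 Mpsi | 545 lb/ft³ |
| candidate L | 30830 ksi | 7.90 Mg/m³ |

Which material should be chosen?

Putting every candidate on a common basis:
  candidate V: E = 118.3 GPa, ρ = 4501 kg/m³
  candidate J: E = 298.5 GPa, ρ = 1858 kg/m³
  candidate A: E = 31.12 GPa, ρ = 2347 kg/m³
  candidate U: E = 115.8 GPa, ρ = 8730 kg/m³
  candidate L: E = 212.6 GPa, ρ = 7900 kg/m³
  candidate J: M = 161 MN·m/kg
  candidate L: M = 26.9 MN·m/kg
  candidate V: M = 26.3 MN·m/kg
  candidate U: M = 13.3 MN·m/kg
  candidate A: M = 13.3 MN·m/kg
The maximum is for candidate J.

candidate J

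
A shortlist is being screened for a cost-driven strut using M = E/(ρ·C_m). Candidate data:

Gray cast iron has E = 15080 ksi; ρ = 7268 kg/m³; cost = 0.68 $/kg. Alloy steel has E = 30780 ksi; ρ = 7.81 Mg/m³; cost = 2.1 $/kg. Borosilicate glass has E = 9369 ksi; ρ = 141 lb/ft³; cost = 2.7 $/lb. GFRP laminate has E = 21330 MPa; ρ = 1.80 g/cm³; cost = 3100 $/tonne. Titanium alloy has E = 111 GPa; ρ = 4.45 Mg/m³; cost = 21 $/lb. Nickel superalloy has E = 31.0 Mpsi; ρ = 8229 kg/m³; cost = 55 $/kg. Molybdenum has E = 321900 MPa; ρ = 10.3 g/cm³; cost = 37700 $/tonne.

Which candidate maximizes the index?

In SI units:
  gray cast iron: E = 104.0 GPa, ρ = 7268 kg/m³, cost = 0.6800 $/kg
  alloy steel: E = 212.2 GPa, ρ = 7810 kg/m³, cost = 2.100 $/kg
  borosilicate glass: E = 64.60 GPa, ρ = 2259 kg/m³, cost = 5.952 $/kg
  GFRP laminate: E = 21.33 GPa, ρ = 1800 kg/m³, cost = 3.100 $/kg
  titanium alloy: E = 111.0 GPa, ρ = 4450 kg/m³, cost = 46.30 $/kg
  nickel superalloy: E = 213.7 GPa, ρ = 8229 kg/m³, cost = 55.00 $/kg
  molybdenum: E = 321.9 GPa, ρ = 10300 kg/m³, cost = 37.70 $/kg
  gray cast iron: M = 21.0 MN·m per $
  alloy steel: M = 12.9 MN·m per $
  borosilicate glass: M = 4.80 MN·m per $
  GFRP laminate: M = 3.82 MN·m per $
  molybdenum: M = 0.829 MN·m per $
  titanium alloy: M = 0.539 MN·m per $
  nickel superalloy: M = 0.472 MN·m per $
Gray cast iron has the largest M.

gray cast iron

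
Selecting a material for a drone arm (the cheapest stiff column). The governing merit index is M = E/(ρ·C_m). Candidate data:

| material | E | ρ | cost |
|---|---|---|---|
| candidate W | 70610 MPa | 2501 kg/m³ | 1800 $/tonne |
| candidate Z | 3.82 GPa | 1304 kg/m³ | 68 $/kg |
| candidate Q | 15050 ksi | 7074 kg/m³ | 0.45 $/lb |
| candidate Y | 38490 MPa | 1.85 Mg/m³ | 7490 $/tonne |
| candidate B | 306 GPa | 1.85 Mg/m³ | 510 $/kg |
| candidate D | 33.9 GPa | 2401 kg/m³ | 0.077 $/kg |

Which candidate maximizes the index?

Normalizing units and computing the index:
  candidate W: E = 70.61 GPa, ρ = 2501 kg/m³, cost = 1.800 $/kg
  candidate Z: E = 3.820 GPa, ρ = 1304 kg/m³, cost = 68.00 $/kg
  candidate Q: E = 103.8 GPa, ρ = 7074 kg/m³, cost = 0.9921 $/kg
  candidate Y: E = 38.49 GPa, ρ = 1850 kg/m³, cost = 7.490 $/kg
  candidate B: E = 306.0 GPa, ρ = 1850 kg/m³, cost = 510.0 $/kg
  candidate D: E = 33.90 GPa, ρ = 2401 kg/m³, cost = 0.07700 $/kg
  candidate D: M = 183 MN·m per $
  candidate W: M = 15.7 MN·m per $
  candidate Q: M = 14.8 MN·m per $
  candidate Y: M = 2.78 MN·m per $
  candidate B: M = 0.324 MN·m per $
  candidate Z: M = 0.0431 MN·m per $
Candidate D has the largest M.

candidate D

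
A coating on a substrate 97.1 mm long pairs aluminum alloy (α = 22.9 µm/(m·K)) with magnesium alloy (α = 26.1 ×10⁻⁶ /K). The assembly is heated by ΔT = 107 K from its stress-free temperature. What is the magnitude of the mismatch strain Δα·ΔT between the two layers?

Δα = |22.9 − 26.1|×10⁻⁶/K = 3.20×10⁻⁶/K.
Mismatch strain = Δα·ΔT = 3.20×10⁻⁶ × 107.0 = 3.42×10⁻⁴.

3.42×10⁻⁴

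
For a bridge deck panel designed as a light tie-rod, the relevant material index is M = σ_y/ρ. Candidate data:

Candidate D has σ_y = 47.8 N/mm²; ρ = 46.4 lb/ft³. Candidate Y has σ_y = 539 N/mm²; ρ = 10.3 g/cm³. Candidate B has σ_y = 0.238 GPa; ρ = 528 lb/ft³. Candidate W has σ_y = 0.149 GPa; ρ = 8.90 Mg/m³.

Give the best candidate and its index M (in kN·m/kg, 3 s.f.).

In SI units:
  candidate D: σ_y = 47.80 MPa, ρ = 743.3 kg/m³
  candidate Y: σ_y = 539.0 MPa, ρ = 10300 kg/m³
  candidate B: σ_y = 238.0 MPa, ρ = 8458 kg/m³
  candidate W: σ_y = 149.0 MPa, ρ = 8900 kg/m³
  candidate D: M = 64.3 kN·m/kg
  candidate Y: M = 52.3 kN·m/kg
  candidate B: M = 28.1 kN·m/kg
  candidate W: M = 16.7 kN·m/kg
The maximum is for candidate D.

candidate D, M = 64.3 kN·m/kg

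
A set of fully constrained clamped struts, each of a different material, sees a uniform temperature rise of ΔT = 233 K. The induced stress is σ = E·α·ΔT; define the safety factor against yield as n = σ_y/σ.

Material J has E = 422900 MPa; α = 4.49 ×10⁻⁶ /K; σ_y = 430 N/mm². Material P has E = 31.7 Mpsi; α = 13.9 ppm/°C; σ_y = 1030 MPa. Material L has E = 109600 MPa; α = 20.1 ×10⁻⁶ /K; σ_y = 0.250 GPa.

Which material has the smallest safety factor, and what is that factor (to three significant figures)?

In consistent units (E in GPa, α in ×10⁻⁶/K, σ_y in MPa):
  material J: E = 422.9, α = 4.49, σ_y = 430.0 → σ = 442 MPa, n = 0.972
  material P: E = 218.6, α = 13.9, σ_y = 1030 → σ = 708 MPa, n = 1.46
  material L: E = 109.6, α = 20.1, σ_y = 250.0 → σ = 513 MPa, n = 0.487
Material L has the lowest safety factor, n = 0.487.

material L, n = 0.487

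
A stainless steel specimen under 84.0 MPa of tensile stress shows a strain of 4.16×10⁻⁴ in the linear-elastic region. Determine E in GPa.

202 GPa

E = σ/ε = 84.0 MPa / 4.16×10⁻⁴ = 201900 MPa = 202 GPa.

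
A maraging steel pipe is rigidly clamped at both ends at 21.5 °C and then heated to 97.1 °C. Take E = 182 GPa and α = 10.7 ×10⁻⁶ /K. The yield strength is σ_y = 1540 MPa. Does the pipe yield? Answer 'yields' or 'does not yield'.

ΔT = 75.60 K. Constrained thermal stress σ = E·α·ΔT = 182.0×10³ MPa × 10.7×10⁻⁶ × 75.60 = 147 MPa (compressive).
Compare to σ_y = 1540 MPa: σ < σ_y, so it does not yield.

does not yield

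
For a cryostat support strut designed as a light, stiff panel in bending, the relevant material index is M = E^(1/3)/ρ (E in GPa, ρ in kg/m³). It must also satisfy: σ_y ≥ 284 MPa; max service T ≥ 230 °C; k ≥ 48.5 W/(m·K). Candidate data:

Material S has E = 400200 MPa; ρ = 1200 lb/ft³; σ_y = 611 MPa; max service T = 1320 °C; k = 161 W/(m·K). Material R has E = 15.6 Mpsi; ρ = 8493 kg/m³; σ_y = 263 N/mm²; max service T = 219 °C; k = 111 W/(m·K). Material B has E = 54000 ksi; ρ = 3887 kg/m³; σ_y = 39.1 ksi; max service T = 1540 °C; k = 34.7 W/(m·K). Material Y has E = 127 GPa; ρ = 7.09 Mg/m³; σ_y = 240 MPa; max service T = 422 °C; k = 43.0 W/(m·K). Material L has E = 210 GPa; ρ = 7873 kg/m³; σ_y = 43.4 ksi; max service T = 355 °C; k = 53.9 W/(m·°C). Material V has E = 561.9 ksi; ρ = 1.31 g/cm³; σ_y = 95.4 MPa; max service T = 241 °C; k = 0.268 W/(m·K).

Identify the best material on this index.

Screen on constraints: σ_y ≥ 284 MPa; max service T ≥ 230 °C; k ≥ 48.5 W/(m·K). Survivors: material S, material L.
After converting to SI:
  material S: E = 400.2 GPa, ρ = 19220 kg/m³
  material L: E = 210.0 GPa, ρ = 7873 kg/m³
  material L: M = 0.755×10⁻³
  material S: M = 0.383×10⁻³
The maximum is for material L.

material L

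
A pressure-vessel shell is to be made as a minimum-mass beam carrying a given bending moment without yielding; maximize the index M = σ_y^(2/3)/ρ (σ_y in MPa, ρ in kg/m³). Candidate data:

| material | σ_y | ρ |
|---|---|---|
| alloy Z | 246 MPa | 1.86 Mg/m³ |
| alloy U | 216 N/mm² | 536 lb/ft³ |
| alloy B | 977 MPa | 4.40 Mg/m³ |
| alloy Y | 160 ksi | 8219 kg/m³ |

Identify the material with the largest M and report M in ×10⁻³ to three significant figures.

alloy B, M = 22.4×10⁻³

After converting to SI:
  alloy Z: σ_y = 246.0 MPa, ρ = 1860 kg/m³
  alloy U: σ_y = 216.0 MPa, ρ = 8586 kg/m³
  alloy B: σ_y = 977.0 MPa, ρ = 4400 kg/m³
  alloy Y: σ_y = 1103 MPa, ρ = 8219 kg/m³
  alloy B: M = 22.4×10⁻³
  alloy Z: M = 21.1×10⁻³
  alloy Y: M = 13.0×10⁻³
  alloy U: M = 4.19×10⁻³
Highest index: alloy B.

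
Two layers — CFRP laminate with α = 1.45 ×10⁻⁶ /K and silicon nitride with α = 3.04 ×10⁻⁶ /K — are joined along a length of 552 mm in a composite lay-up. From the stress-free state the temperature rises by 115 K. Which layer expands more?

silicon nitride

α(CFRP laminate) = 1.45×10⁻⁶/K vs α(silicon nitride) = 3.04×10⁻⁶/K.
Higher α expands more for the same ΔT: silicon nitride.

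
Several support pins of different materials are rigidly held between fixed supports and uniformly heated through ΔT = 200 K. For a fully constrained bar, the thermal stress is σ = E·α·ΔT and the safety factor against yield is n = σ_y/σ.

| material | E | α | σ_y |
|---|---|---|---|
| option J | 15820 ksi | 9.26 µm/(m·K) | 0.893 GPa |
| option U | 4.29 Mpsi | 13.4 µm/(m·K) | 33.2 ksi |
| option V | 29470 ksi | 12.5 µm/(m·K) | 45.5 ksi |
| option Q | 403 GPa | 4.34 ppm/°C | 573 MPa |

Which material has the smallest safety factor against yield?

Converting E to GPa, α to ×10⁻⁶/K, σ_y to MPa, then σ and n for each:
  option J: E = 109.1, α = 9.26, σ_y = 893.0 → σ = 202 MPa, n = 4.42
  option U: E = 29.58, α = 13.4, σ_y = 228.9 → σ = 79.3 MPa, n = 2.89
  option V: E = 203.2, α = 12.5, σ_y = 313.7 → σ = 508 MPa, n = 0.618
  option Q: E = 403.0, α = 4.34, σ_y = 573.0 → σ = 350 MPa, n = 1.64
Smallest n: option V with n = 0.618.

option V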